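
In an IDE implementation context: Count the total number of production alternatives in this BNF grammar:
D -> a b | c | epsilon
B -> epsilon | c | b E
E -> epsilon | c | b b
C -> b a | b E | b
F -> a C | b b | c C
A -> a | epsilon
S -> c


Counting alternatives per rule:
  D: 3 alternative(s)
  B: 3 alternative(s)
  E: 3 alternative(s)
  C: 3 alternative(s)
  F: 3 alternative(s)
  A: 2 alternative(s)
  S: 1 alternative(s)
Sum: 3 + 3 + 3 + 3 + 3 + 2 + 1 = 18

18


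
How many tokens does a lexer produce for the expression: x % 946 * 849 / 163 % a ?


Scanning 'x % 946 * 849 / 163 % a'
Token 1: 'x' -> identifier
Token 2: '%' -> operator
Token 3: '946' -> integer_literal
Token 4: '*' -> operator
Token 5: '849' -> integer_literal
Token 6: '/' -> operator
Token 7: '163' -> integer_literal
Token 8: '%' -> operator
Token 9: 'a' -> identifier
Total tokens: 9

9


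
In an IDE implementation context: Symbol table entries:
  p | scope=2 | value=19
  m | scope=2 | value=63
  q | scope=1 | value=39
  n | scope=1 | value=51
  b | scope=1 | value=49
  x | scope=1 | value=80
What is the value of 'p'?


Searching symbol table for 'p':
  p | scope=2 | value=19 <- MATCH
  m | scope=2 | value=63
  q | scope=1 | value=39
  n | scope=1 | value=51
  b | scope=1 | value=49
  x | scope=1 | value=80
Found 'p' at scope 2 with value 19

19


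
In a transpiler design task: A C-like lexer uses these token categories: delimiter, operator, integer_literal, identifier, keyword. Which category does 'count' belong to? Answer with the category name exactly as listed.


Token: 'count'
Checking categories:
  identifier: YES
  integer_literal: no
  operator: no
  keyword: no
  delimiter: no
Category: identifier

identifier


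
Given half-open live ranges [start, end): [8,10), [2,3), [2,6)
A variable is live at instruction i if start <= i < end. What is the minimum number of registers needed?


Live ranges:
  Var0: [8, 10)
  Var1: [2, 3)
  Var2: [2, 6)
Sweep-line events (position, delta, active):
  pos=2 start -> active=1
  pos=2 start -> active=2
  pos=3 end -> active=1
  pos=6 end -> active=0
  pos=8 start -> active=1
  pos=10 end -> active=0
Maximum simultaneous active: 2
Minimum registers needed: 2

2


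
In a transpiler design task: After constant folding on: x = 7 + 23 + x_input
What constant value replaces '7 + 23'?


Identifying constant sub-expression:
  Original: x = 7 + 23 + x_input
  7 and 23 are both compile-time constants
  Evaluating: 7 + 23 = 30
  After folding: x = 30 + x_input

30


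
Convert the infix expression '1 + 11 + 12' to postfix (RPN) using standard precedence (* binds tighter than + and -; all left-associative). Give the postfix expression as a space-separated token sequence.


Applying the shunting-yard algorithm:
  Operand 1 -> output
  Push '+' onto operator stack -> op-stack: [+]
  Operand 11 -> output
  See '+' (prec 1); top '+' (prec 1) >= it -> pop '+' to output
  Push '+' onto operator stack -> op-stack: [+]
  Operand 12 -> output
  End of input: pop '+' to output
Postfix result: 1 11 + 12 +

1 11 + 12 +


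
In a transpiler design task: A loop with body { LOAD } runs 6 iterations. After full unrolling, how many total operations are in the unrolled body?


Loop body operations: LOAD (1 op per iteration)
Unrolling 6 iterations:
  Iteration 1: LOAD (1 ops)
  Iteration 2: LOAD (1 ops)
  Iteration 3: LOAD (1 ops)
  Iteration 4: LOAD (1 ops)
  Iteration 5: LOAD (1 ops)
  Iteration 6: LOAD (1 ops)
Total: 6 iterations * 1 ops/iter = 6 operations

6


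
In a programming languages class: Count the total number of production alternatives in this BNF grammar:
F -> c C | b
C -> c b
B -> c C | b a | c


Counting alternatives per rule:
  F: 2 alternative(s)
  C: 1 alternative(s)
  B: 3 alternative(s)
Sum: 2 + 1 + 3 = 6

6


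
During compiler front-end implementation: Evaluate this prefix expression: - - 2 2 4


Parsing prefix expression: - - 2 2 4
Step 1: Innermost operation '- 2 2'
  2 - 2 = 0
Step 2: Outer operation '- [0] 4'
  0 - 4 = -4

-4


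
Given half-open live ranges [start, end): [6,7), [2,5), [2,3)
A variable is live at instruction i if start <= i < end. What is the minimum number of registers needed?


Live ranges:
  Var0: [6, 7)
  Var1: [2, 5)
  Var2: [2, 3)
Sweep-line events (position, delta, active):
  pos=2 start -> active=1
  pos=2 start -> active=2
  pos=3 end -> active=1
  pos=5 end -> active=0
  pos=6 start -> active=1
  pos=7 end -> active=0
Maximum simultaneous active: 2
Minimum registers needed: 2

2


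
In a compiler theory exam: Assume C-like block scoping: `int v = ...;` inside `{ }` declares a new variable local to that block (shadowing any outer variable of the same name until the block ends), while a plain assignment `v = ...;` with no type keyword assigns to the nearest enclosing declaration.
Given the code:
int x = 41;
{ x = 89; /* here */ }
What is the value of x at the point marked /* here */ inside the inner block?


Analyzing scoping rules:
Outer scope: declares x = 41
Inner block: 'x = 89;' has no type keyword, so it is an assignment to the outer x (no shadowing)
Inside the block, after the assignment -> 89
Result: 89

89


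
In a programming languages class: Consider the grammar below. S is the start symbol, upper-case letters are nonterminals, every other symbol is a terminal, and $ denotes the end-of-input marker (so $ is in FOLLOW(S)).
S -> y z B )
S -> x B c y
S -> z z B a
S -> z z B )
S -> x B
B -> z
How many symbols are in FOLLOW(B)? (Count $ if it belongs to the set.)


S is the start symbol and does not occur in any rule body, so FOLLOW(S) = {$}.
Examining every occurrence of B in a rule body:
  S -> y z B ) : B is followed by terminal ')' -> add ')'
  S -> x B c y : B is followed by terminal 'c' -> add 'c'
  S -> z z B a : B is followed by terminal 'a' -> add 'a'
  S -> z z B ) : B is followed by terminal ')' -> add ')' (already in the set)
  S -> x B : B is at the right end -> add FOLLOW(S) = {$}
  B -> z : B does not occur in the body -> contributes nothing
FOLLOW(B) = {), a, c, $}
Count: 4

4


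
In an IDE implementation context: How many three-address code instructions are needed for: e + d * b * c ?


Expression: e + d * b * c
Generating three-address code (respecting * over +/- precedence):
  Instruction 1: t1 = d * b
  Instruction 2: t2 = t1 * c
  Instruction 3: t3 = e + t2
Total instructions: 3

3


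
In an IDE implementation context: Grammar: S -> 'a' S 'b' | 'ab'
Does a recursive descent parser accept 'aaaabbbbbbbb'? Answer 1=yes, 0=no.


Grammar accepts strings of the form a^n b^n (n >= 1)
Word: 'aaaabbbbbbbb'
Counting: 4 a's and 8 b's
Check: 4 == 8? No
Mismatch: a-count != b-count
Rejected

0


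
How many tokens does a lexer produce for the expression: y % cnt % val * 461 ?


Scanning 'y % cnt % val * 461'
Token 1: 'y' -> identifier
Token 2: '%' -> operator
Token 3: 'cnt' -> identifier
Token 4: '%' -> operator
Token 5: 'val' -> identifier
Token 6: '*' -> operator
Token 7: '461' -> integer_literal
Total tokens: 7

7


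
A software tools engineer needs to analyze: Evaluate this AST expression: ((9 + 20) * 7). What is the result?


Expression: ((9 + 20) * 7)
Evaluating step by step:
  9 + 20 = 29
  29 * 7 = 203
Result: 203

203


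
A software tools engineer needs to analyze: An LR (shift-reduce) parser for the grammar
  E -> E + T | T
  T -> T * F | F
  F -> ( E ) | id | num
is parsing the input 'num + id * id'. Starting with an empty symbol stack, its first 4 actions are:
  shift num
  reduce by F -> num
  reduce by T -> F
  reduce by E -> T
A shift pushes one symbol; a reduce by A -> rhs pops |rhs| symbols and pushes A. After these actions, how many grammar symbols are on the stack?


Tracking the symbol stack through each action:
  Action 1: shift 'num' : push -> stack = [num] (size 1)
  Action 2: reduce by F -> num : pop 1, push F -> stack = [F] (size 1)
  Action 3: reduce by T -> F : pop 1, push T -> stack = [T] (size 1)
  Action 4: reduce by E -> T : pop 1, push E -> stack = [E] (size 1)
Final stack size: 1

1


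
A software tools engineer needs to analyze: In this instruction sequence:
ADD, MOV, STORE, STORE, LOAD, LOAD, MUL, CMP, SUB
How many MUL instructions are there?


Scanning instruction sequence for MUL:
  Position 1: ADD
  Position 2: MOV
  Position 3: STORE
  Position 4: STORE
  Position 5: LOAD
  Position 6: LOAD
  Position 7: MUL <- MATCH
  Position 8: CMP
  Position 9: SUB
Matches at positions: [7]
Total MUL count: 1

1


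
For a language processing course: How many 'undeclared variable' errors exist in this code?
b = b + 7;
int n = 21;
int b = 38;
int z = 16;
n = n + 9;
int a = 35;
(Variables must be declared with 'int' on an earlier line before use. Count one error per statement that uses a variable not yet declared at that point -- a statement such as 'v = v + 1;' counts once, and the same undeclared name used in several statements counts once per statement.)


Scanning code line by line:
  Line 1: use 'b' -> ERROR (undeclared)
  Line 2: declare 'n' -> declared = ['n']
  Line 3: declare 'b' -> declared = ['b', 'n']
  Line 4: declare 'z' -> declared = ['b', 'n', 'z']
  Line 5: use 'n' -> OK (declared)
  Line 6: declare 'a' -> declared = ['a', 'b', 'n', 'z']
Total undeclared variable errors: 1

1


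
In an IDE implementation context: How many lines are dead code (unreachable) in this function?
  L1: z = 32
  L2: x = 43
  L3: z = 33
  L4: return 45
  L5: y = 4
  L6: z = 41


Analyzing control flow:
  L1: reachable (before return)
  L2: reachable (before return)
  L3: reachable (before return)
  L4: reachable (return statement)
  L5: DEAD (after return at L4)
  L6: DEAD (after return at L4)
Return at L4, total lines = 6
Dead lines: L5 through L6
Count: 2

2


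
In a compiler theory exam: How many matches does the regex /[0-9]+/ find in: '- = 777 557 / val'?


Pattern: /[0-9]+/ (int literals)
Input: '- = 777 557 / val'
Scanning for matches:
  Match 1: '777'
  Match 2: '557'
Total matches: 2

2


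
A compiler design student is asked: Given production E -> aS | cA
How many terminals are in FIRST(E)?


Production: E -> aS | cA
Examining each alternative for leading terminals:
  E -> aS : first terminal = 'a'
  E -> cA : first terminal = 'c'
FIRST(E) = {a, c}
Count: 2

2


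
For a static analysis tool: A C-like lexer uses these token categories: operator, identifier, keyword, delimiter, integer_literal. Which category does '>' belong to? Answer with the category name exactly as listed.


Token: '>'
Checking categories:
  identifier: no
  integer_literal: no
  operator: YES
  keyword: no
  delimiter: no
Category: operator

operator


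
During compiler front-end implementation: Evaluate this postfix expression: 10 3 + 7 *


Processing tokens left to right:
Push 10, Push 3
Pop 10 and 3, compute 10 + 3 = 13, push 13
Push 7
Pop 13 and 7, compute 13 * 7 = 91, push 91
Stack result: 91

91


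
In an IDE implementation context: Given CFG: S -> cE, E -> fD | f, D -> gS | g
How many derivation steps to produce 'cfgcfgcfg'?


Grammar: S -> cE, E -> fD | f, D -> gS | g
Deriving 'cfgcfgcfg':
Step 1: S -> cE => cE
Step 2: E -> fD => cfD
Step 3: D -> gS => cfgS
Step 4: S -> cE => cfgcE
Step 5: E -> fD => cfgcfD
Step 6: D -> gS => cfgcfgS
Step 7: S -> cE => cfgcfgcE
Step 8: E -> fD => cfgcfgcfD
Step 9: D -> g => cfgcfgcfg
Total derivation steps: 9

9


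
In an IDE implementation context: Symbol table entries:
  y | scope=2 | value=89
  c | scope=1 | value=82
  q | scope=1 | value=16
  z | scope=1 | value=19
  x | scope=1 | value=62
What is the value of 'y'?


Searching symbol table for 'y':
  y | scope=2 | value=89 <- MATCH
  c | scope=1 | value=82
  q | scope=1 | value=16
  z | scope=1 | value=19
  x | scope=1 | value=62
Found 'y' at scope 2 with value 89

89


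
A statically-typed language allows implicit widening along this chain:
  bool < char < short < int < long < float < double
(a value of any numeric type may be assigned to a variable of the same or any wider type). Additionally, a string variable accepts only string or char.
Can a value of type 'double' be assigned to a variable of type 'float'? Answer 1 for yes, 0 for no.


Target variable type: float
Source value type: double
Numeric ranks: double=6, float=5
Widening allowed iff rank(source) <= rank(target): 6 <= 5? No
Result: 0

0


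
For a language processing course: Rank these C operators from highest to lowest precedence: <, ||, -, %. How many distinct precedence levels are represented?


Looking up precedence for each operator:
  < -> precedence 4
  || -> precedence 1
  - -> precedence 5
  % -> precedence 6
Sorted highest to lowest: %, -, <, ||
Distinct precedence values: [6, 5, 4, 1]
Number of distinct levels: 4

4


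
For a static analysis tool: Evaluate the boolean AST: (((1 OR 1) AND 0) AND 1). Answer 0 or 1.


Step 1: Evaluate inner node
  1 OR 1 = 1
Step 2: Evaluate next node
  1 AND 0 = 0
Step 3: Evaluate root node
  0 AND 1 = 0

0


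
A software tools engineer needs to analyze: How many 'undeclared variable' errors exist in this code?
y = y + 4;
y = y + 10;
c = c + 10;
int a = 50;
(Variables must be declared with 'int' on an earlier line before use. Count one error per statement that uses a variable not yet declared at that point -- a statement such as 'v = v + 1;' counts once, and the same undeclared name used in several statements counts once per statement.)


Scanning code line by line:
  Line 1: use 'y' -> ERROR (undeclared)
  Line 2: use 'y' -> ERROR (undeclared)
  Line 3: use 'c' -> ERROR (undeclared)
  Line 4: declare 'a' -> declared = ['a']
Total undeclared variable errors: 3

3


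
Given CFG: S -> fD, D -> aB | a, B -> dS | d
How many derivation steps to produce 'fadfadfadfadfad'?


Grammar: S -> fD, D -> aB | a, B -> dS | d
Deriving 'fadfadfadfadfad':
Step 1: S -> fD => fD
Step 2: D -> aB => faB
Step 3: B -> dS => fadS
Step 4: S -> fD => fadfD
Step 5: D -> aB => fadfaB
Step 6: B -> dS => fadfadS
Step 7: S -> fD => fadfadfD
Step 8: D -> aB => fadfadfaB
Step 9: B -> dS => fadfadfadS
Step 10: S -> fD => fadfadfadfD
Step 11: D -> aB => fadfadfadfaB
Step 12: B -> dS => fadfadfadfadS
Step 13: S -> fD => fadfadfadfadfD
Step 14: D -> aB => fadfadfadfadfaB
Step 15: B -> d => fadfadfadfadfad
Total derivation steps: 15

15


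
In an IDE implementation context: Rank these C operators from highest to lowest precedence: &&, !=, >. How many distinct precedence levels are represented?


Looking up precedence for each operator:
  && -> precedence 2
  != -> precedence 3
  > -> precedence 4
Sorted highest to lowest: >, !=, &&
Distinct precedence values: [4, 3, 2]
Number of distinct levels: 3

3


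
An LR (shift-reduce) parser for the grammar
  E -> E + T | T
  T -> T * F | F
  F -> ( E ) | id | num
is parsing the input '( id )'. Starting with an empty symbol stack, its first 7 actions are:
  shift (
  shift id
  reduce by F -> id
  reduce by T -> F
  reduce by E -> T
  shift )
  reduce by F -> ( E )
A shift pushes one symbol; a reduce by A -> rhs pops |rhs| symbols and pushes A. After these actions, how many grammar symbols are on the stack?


Tracking the symbol stack through each action:
  Action 1: shift '(' : push -> stack = [(] (size 1)
  Action 2: shift 'id' : push -> stack = [(, id] (size 2)
  Action 3: reduce by F -> id : pop 1, push F -> stack = [(, F] (size 2)
  Action 4: reduce by T -> F : pop 1, push T -> stack = [(, T] (size 2)
  Action 5: reduce by E -> T : pop 1, push E -> stack = [(, E] (size 2)
  Action 6: shift ')' : push -> stack = [(, E, )] (size 3)
  Action 7: reduce by F -> ( E ) : pop 3, push F -> stack = [F] (size 1)
Final stack size: 1

1


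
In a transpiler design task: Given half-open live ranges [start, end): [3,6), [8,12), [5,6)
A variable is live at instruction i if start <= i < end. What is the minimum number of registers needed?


Live ranges:
  Var0: [3, 6)
  Var1: [8, 12)
  Var2: [5, 6)
Sweep-line events (position, delta, active):
  pos=3 start -> active=1
  pos=5 start -> active=2
  pos=6 end -> active=1
  pos=6 end -> active=0
  pos=8 start -> active=1
  pos=12 end -> active=0
Maximum simultaneous active: 2
Minimum registers needed: 2

2


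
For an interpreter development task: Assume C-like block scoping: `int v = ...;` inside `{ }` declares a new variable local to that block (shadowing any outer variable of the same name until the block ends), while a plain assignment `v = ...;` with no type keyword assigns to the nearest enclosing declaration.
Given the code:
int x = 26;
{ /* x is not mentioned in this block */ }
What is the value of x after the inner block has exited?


Analyzing scoping rules:
Outer scope: declares x = 26
Inner block: x is neither redeclared nor assigned -> unchanged
After the block -> 26
Result: 26

26


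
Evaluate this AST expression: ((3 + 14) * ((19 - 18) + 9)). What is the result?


Expression: ((3 + 14) * ((19 - 18) + 9))
Evaluating step by step:
  3 + 14 = 17
  19 - 18 = 1
  1 + 9 = 10
  17 * 10 = 170
Result: 170

170


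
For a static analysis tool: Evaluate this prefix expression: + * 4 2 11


Parsing prefix expression: + * 4 2 11
Step 1: Innermost operation '* 4 2'
  4 * 2 = 8
Step 2: Outer operation '+ [8] 11'
  8 + 11 = 19

19


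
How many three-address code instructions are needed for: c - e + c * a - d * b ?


Expression: c - e + c * a - d * b
Generating three-address code (respecting * over +/- precedence):
  Instruction 1: t1 = c * a
  Instruction 2: t2 = d * b
  Instruction 3: t3 = c - e
  Instruction 4: t4 = t3 + t1
  Instruction 5: t5 = t4 - t2
Total instructions: 5

5


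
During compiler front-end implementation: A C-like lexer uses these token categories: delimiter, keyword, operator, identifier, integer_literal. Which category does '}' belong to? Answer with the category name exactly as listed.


Token: '}'
Checking categories:
  identifier: no
  integer_literal: no
  operator: no
  keyword: no
  delimiter: YES
Category: delimiter

delimiter


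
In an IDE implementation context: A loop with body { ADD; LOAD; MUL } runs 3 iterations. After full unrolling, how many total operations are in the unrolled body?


Loop body operations: ADD, LOAD, MUL (3 ops per iteration)
Unrolling 3 iterations:
  Iteration 1: ADD, LOAD, MUL (3 ops)
  Iteration 2: ADD, LOAD, MUL (3 ops)
  Iteration 3: ADD, LOAD, MUL (3 ops)
Total: 3 iterations * 3 ops/iter = 9 operations

9


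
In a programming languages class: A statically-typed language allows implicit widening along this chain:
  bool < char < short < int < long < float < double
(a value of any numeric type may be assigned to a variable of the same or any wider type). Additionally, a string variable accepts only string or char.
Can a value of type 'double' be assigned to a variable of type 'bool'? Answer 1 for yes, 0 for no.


Target variable type: bool
Source value type: double
Numeric ranks: double=6, bool=0
Widening allowed iff rank(source) <= rank(target): 6 <= 0? No
Result: 0

0


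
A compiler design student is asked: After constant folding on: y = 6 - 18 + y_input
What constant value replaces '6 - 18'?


Identifying constant sub-expression:
  Original: y = 6 - 18 + y_input
  6 and 18 are both compile-time constants
  Evaluating: 6 - 18 = -12
  After folding: y = -12 + y_input

-12


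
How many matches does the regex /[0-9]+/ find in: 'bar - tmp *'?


Pattern: /[0-9]+/ (int literals)
Input: 'bar - tmp *'
Scanning for matches:
Total matches: 0

0


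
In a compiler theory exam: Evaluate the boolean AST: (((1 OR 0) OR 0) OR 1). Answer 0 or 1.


Step 1: Evaluate inner node
  1 OR 0 = 1
Step 2: Evaluate next node
  1 OR 0 = 1
Step 3: Evaluate root node
  1 OR 1 = 1

1


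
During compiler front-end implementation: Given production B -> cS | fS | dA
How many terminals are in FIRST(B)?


Production: B -> cS | fS | dA
Examining each alternative for leading terminals:
  B -> cS : first terminal = 'c'
  B -> fS : first terminal = 'f'
  B -> dA : first terminal = 'd'
FIRST(B) = {c, d, f}
Count: 3

3


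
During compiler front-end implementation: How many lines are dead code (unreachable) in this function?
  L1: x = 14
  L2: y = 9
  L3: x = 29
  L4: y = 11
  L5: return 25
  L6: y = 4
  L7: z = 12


Analyzing control flow:
  L1: reachable (before return)
  L2: reachable (before return)
  L3: reachable (before return)
  L4: reachable (before return)
  L5: reachable (return statement)
  L6: DEAD (after return at L5)
  L7: DEAD (after return at L5)
Return at L5, total lines = 7
Dead lines: L6 through L7
Count: 2

2


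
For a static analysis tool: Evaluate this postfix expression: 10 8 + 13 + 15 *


Processing tokens left to right:
Push 10, Push 8
Pop 10 and 8, compute 10 + 8 = 18, push 18
Push 13
Pop 18 and 13, compute 18 + 13 = 31, push 31
Push 15
Pop 31 and 15, compute 31 * 15 = 465, push 465
Stack result: 465

465


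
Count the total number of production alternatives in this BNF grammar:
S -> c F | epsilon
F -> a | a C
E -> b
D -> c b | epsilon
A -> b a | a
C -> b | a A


Counting alternatives per rule:
  S: 2 alternative(s)
  F: 2 alternative(s)
  E: 1 alternative(s)
  D: 2 alternative(s)
  A: 2 alternative(s)
  C: 2 alternative(s)
Sum: 2 + 2 + 1 + 2 + 2 + 2 = 11

11


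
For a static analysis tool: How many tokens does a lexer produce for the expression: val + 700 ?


Scanning 'val + 700'
Token 1: 'val' -> identifier
Token 2: '+' -> operator
Token 3: '700' -> integer_literal
Total tokens: 3

3


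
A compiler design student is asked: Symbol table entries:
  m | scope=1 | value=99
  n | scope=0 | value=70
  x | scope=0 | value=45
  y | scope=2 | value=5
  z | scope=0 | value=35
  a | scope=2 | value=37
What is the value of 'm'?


Searching symbol table for 'm':
  m | scope=1 | value=99 <- MATCH
  n | scope=0 | value=70
  x | scope=0 | value=45
  y | scope=2 | value=5
  z | scope=0 | value=35
  a | scope=2 | value=37
Found 'm' at scope 1 with value 99

99


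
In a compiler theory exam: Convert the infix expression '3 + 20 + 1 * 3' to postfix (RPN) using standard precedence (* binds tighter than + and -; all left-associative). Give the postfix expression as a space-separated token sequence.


Applying the shunting-yard algorithm:
  Operand 3 -> output
  Push '+' onto operator stack -> op-stack: [+]
  Operand 20 -> output
  See '+' (prec 1); top '+' (prec 1) >= it -> pop '+' to output
  Push '+' onto operator stack -> op-stack: [+]
  Operand 1 -> output
  Push '*' onto operator stack -> op-stack: [+, *]
  Operand 3 -> output
  End of input: pop '*' to output
  End of input: pop '+' to output
Postfix result: 3 20 + 1 3 * +

3 20 + 1 3 * +


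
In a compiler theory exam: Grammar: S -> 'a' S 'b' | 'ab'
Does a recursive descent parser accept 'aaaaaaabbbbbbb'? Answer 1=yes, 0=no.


Grammar accepts strings of the form a^n b^n (n >= 1)
Word: 'aaaaaaabbbbbbb'
Counting: 7 a's and 7 b's
Check: 7 == 7? Yes
Derivation (S -> aSb applied 6 time(s), then S -> ab): S => aSb => aaSbb => aaaSbbb => aaaaSbbbb => aaaaaSbbbbb => aaaaaaSbbbbbb => aaaaaaabbbbbbb
Accepted

1


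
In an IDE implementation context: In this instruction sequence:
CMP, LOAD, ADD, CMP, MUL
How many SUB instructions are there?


Scanning instruction sequence for SUB:
  Position 1: CMP
  Position 2: LOAD
  Position 3: ADD
  Position 4: CMP
  Position 5: MUL
Matches at positions: []
Total SUB count: 0

0


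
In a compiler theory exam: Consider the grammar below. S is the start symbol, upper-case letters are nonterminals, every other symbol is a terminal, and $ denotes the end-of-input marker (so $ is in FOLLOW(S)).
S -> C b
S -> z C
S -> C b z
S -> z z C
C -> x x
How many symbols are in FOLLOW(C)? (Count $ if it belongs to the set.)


S is the start symbol and does not occur in any rule body, so FOLLOW(S) = {$}.
Examining every occurrence of C in a rule body:
  S -> C b : C is followed by terminal 'b' -> add 'b'
  S -> z C : C is at the right end -> add FOLLOW(S) = {$}
  S -> C b z : C is followed by terminal 'b' -> add 'b' (already in the set)
  S -> z z C : C is at the right end -> add FOLLOW(S) = {$} (already in the set)
  C -> x x : C does not occur in the body -> contributes nothing
FOLLOW(C) = {b, $}
Count: 2

2


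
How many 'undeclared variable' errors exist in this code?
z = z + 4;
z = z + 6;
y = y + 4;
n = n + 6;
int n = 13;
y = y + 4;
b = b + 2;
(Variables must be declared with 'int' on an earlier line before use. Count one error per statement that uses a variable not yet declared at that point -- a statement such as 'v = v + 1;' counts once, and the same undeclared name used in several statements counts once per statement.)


Scanning code line by line:
  Line 1: use 'z' -> ERROR (undeclared)
  Line 2: use 'z' -> ERROR (undeclared)
  Line 3: use 'y' -> ERROR (undeclared)
  Line 4: use 'n' -> ERROR (undeclared)
  Line 5: declare 'n' -> declared = ['n']
  Line 6: use 'y' -> ERROR (undeclared)
  Line 7: use 'b' -> ERROR (undeclared)
Total undeclared variable errors: 6

6


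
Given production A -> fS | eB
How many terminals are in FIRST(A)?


Production: A -> fS | eB
Examining each alternative for leading terminals:
  A -> fS : first terminal = 'f'
  A -> eB : first terminal = 'e'
FIRST(A) = {e, f}
Count: 2

2


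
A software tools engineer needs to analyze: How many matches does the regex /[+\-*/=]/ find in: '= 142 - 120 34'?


Pattern: /[+\-*/=]/ (operators)
Input: '= 142 - 120 34'
Scanning for matches:
  Match 1: '='
  Match 2: '-'
Total matches: 2

2


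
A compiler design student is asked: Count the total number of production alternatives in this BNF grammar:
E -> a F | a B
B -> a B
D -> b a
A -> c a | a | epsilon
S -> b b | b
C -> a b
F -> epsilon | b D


Counting alternatives per rule:
  E: 2 alternative(s)
  B: 1 alternative(s)
  D: 1 alternative(s)
  A: 3 alternative(s)
  S: 2 alternative(s)
  C: 1 alternative(s)
  F: 2 alternative(s)
Sum: 2 + 1 + 1 + 3 + 2 + 1 + 2 = 12

12


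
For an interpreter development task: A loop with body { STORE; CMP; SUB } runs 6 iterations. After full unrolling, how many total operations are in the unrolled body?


Loop body operations: STORE, CMP, SUB (3 ops per iteration)
Unrolling 6 iterations:
  Iteration 1: STORE, CMP, SUB (3 ops)
  Iteration 2: STORE, CMP, SUB (3 ops)
  Iteration 3: STORE, CMP, SUB (3 ops)
  Iteration 4: STORE, CMP, SUB (3 ops)
  Iteration 5: STORE, CMP, SUB (3 ops)
  Iteration 6: STORE, CMP, SUB (3 ops)
Total: 6 iterations * 3 ops/iter = 18 operations

18


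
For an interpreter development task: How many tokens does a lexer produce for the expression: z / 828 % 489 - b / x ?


Scanning 'z / 828 % 489 - b / x'
Token 1: 'z' -> identifier
Token 2: '/' -> operator
Token 3: '828' -> integer_literal
Token 4: '%' -> operator
Token 5: '489' -> integer_literal
Token 6: '-' -> operator
Token 7: 'b' -> identifier
Token 8: '/' -> operator
Token 9: 'x' -> identifier
Total tokens: 9

9


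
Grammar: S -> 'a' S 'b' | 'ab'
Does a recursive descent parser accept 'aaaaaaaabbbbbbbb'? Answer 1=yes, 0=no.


Grammar accepts strings of the form a^n b^n (n >= 1)
Word: 'aaaaaaaabbbbbbbb'
Counting: 8 a's and 8 b's
Check: 8 == 8? Yes
Derivation (S -> aSb applied 7 time(s), then S -> ab): S => aSb => aaSbb => aaaSbbb => aaaaSbbbb => aaaaaSbbbbb => aaaaaaSbbbbbb => aaaaaaaSbbbbbbb => aaaaaaaabbbbbbbb
Accepted

1


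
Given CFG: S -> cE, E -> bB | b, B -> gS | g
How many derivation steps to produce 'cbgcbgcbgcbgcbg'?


Grammar: S -> cE, E -> bB | b, B -> gS | g
Deriving 'cbgcbgcbgcbgcbg':
Step 1: S -> cE => cE
Step 2: E -> bB => cbB
Step 3: B -> gS => cbgS
Step 4: S -> cE => cbgcE
Step 5: E -> bB => cbgcbB
Step 6: B -> gS => cbgcbgS
Step 7: S -> cE => cbgcbgcE
Step 8: E -> bB => cbgcbgcbB
Step 9: B -> gS => cbgcbgcbgS
Step 10: S -> cE => cbgcbgcbgcE
Step 11: E -> bB => cbgcbgcbgcbB
Step 12: B -> gS => cbgcbgcbgcbgS
Step 13: S -> cE => cbgcbgcbgcbgcE
Step 14: E -> bB => cbgcbgcbgcbgcbB
Step 15: B -> g => cbgcbgcbgcbgcbg
Total derivation steps: 15

15


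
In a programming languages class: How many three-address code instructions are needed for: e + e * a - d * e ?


Expression: e + e * a - d * e
Generating three-address code (respecting * over +/- precedence):
  Instruction 1: t1 = e * a
  Instruction 2: t2 = d * e
  Instruction 3: t3 = e + t1
  Instruction 4: t4 = t3 - t2
Total instructions: 4

4


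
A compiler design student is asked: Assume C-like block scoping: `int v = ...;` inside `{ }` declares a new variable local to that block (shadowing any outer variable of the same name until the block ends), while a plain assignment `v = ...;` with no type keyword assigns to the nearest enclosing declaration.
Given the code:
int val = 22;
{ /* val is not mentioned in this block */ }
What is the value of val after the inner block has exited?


Analyzing scoping rules:
Outer scope: declares val = 22
Inner block: val is neither redeclared nor assigned -> unchanged
After the block -> 22
Result: 22

22


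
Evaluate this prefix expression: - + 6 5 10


Parsing prefix expression: - + 6 5 10
Step 1: Innermost operation '+ 6 5'
  6 + 5 = 11
Step 2: Outer operation '- [11] 10'
  11 - 10 = 1

1


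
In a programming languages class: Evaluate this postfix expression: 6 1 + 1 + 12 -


Processing tokens left to right:
Push 6, Push 1
Pop 6 and 1, compute 6 + 1 = 7, push 7
Push 1
Pop 7 and 1, compute 7 + 1 = 8, push 8
Push 12
Pop 8 and 12, compute 8 - 12 = -4, push -4
Stack result: -4

-4


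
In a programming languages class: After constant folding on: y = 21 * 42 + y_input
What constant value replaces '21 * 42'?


Identifying constant sub-expression:
  Original: y = 21 * 42 + y_input
  21 and 42 are both compile-time constants
  Evaluating: 21 * 42 = 882
  After folding: y = 882 + y_input

882


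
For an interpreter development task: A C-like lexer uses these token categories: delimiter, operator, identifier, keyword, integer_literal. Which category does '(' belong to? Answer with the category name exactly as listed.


Token: '('
Checking categories:
  identifier: no
  integer_literal: no
  operator: no
  keyword: no
  delimiter: YES
Category: delimiter

delimiter


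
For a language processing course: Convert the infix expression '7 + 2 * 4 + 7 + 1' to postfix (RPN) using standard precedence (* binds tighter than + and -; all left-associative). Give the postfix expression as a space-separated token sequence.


Applying the shunting-yard algorithm:
  Operand 7 -> output
  Push '+' onto operator stack -> op-stack: [+]
  Operand 2 -> output
  Push '*' onto operator stack -> op-stack: [+, *]
  Operand 4 -> output
  See '+' (prec 1); top '*' (prec 2) >= it -> pop '*' to output
  See '+' (prec 1); top '+' (prec 1) >= it -> pop '+' to output
  Push '+' onto operator stack -> op-stack: [+]
  Operand 7 -> output
  See '+' (prec 1); top '+' (prec 1) >= it -> pop '+' to output
  Push '+' onto operator stack -> op-stack: [+]
  Operand 1 -> output
  End of input: pop '+' to output
Postfix result: 7 2 4 * + 7 + 1 +

7 2 4 * + 7 + 1 +


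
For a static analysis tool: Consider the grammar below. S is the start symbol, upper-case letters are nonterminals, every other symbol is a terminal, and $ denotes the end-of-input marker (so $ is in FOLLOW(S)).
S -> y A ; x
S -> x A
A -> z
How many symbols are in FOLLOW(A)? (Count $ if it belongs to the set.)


S is the start symbol and does not occur in any rule body, so FOLLOW(S) = {$}.
Examining every occurrence of A in a rule body:
  S -> y A ; x : A is followed by terminal ';' -> add ';'
  S -> x A : A is at the right end -> add FOLLOW(S) = {$}
  A -> z : A does not occur in the body -> contributes nothing
FOLLOW(A) = {;, $}
Count: 2

2


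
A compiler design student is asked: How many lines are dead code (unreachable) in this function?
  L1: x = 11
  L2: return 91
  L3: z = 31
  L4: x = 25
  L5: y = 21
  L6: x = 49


Analyzing control flow:
  L1: reachable (before return)
  L2: reachable (return statement)
  L3: DEAD (after return at L2)
  L4: DEAD (after return at L2)
  L5: DEAD (after return at L2)
  L6: DEAD (after return at L2)
Return at L2, total lines = 6
Dead lines: L3 through L6
Count: 4

4


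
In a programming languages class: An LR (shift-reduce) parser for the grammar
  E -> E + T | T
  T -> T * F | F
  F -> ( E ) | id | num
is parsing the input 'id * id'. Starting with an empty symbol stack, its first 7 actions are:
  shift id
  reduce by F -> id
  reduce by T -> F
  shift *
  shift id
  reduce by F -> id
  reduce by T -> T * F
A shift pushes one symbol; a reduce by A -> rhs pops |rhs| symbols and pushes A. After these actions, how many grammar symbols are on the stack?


Tracking the symbol stack through each action:
  Action 1: shift 'id' : push -> stack = [id] (size 1)
  Action 2: reduce by F -> id : pop 1, push F -> stack = [F] (size 1)
  Action 3: reduce by T -> F : pop 1, push T -> stack = [T] (size 1)
  Action 4: shift '*' : push -> stack = [T, *] (size 2)
  Action 5: shift 'id' : push -> stack = [T, *, id] (size 3)
  Action 6: reduce by F -> id : pop 1, push F -> stack = [T, *, F] (size 3)
  Action 7: reduce by T -> T * F : pop 3, push T -> stack = [T] (size 1)
Final stack size: 1

1


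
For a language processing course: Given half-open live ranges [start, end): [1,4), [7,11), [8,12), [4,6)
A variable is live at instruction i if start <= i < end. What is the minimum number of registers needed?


Live ranges:
  Var0: [1, 4)
  Var1: [7, 11)
  Var2: [8, 12)
  Var3: [4, 6)
Sweep-line events (position, delta, active):
  pos=1 start -> active=1
  pos=4 end -> active=0
  pos=4 start -> active=1
  pos=6 end -> active=0
  pos=7 start -> active=1
  pos=8 start -> active=2
  pos=11 end -> active=1
  pos=12 end -> active=0
Maximum simultaneous active: 2
Minimum registers needed: 2

2


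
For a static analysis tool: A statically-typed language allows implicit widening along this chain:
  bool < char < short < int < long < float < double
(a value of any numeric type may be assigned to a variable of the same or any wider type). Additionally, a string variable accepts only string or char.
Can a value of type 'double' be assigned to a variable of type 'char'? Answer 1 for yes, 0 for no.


Target variable type: char
Source value type: double
Numeric ranks: double=6, char=1
Widening allowed iff rank(source) <= rank(target): 6 <= 1? No
Result: 0

0


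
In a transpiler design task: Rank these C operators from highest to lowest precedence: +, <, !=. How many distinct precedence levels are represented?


Looking up precedence for each operator:
  + -> precedence 5
  < -> precedence 4
  != -> precedence 3
Sorted highest to lowest: +, <, !=
Distinct precedence values: [5, 4, 3]
Number of distinct levels: 3

3


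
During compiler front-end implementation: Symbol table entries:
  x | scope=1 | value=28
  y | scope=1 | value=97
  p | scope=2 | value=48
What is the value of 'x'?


Searching symbol table for 'x':
  x | scope=1 | value=28 <- MATCH
  y | scope=1 | value=97
  p | scope=2 | value=48
Found 'x' at scope 1 with value 28

28


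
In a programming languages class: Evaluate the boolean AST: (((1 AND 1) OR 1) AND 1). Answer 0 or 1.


Step 1: Evaluate inner node
  1 AND 1 = 1
Step 2: Evaluate next node
  1 OR 1 = 1
Step 3: Evaluate root node
  1 AND 1 = 1

1


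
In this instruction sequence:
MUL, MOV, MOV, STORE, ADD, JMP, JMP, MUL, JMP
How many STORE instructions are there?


Scanning instruction sequence for STORE:
  Position 1: MUL
  Position 2: MOV
  Position 3: MOV
  Position 4: STORE <- MATCH
  Position 5: ADD
  Position 6: JMP
  Position 7: JMP
  Position 8: MUL
  Position 9: JMP
Matches at positions: [4]
Total STORE count: 1

1


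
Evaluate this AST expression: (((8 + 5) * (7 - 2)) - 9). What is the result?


Expression: (((8 + 5) * (7 - 2)) - 9)
Evaluating step by step:
  8 + 5 = 13
  7 - 2 = 5
  13 * 5 = 65
  65 - 9 = 56
Result: 56

56


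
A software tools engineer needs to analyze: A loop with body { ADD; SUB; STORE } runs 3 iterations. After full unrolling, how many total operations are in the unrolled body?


Loop body operations: ADD, SUB, STORE (3 ops per iteration)
Unrolling 3 iterations:
  Iteration 1: ADD, SUB, STORE (3 ops)
  Iteration 2: ADD, SUB, STORE (3 ops)
  Iteration 3: ADD, SUB, STORE (3 ops)
Total: 3 iterations * 3 ops/iter = 9 operations

9


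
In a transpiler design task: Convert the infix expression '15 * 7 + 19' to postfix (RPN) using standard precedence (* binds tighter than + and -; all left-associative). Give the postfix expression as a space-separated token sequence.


Applying the shunting-yard algorithm:
  Operand 15 -> output
  Push '*' onto operator stack -> op-stack: [*]
  Operand 7 -> output
  See '+' (prec 1); top '*' (prec 2) >= it -> pop '*' to output
  Push '+' onto operator stack -> op-stack: [+]
  Operand 19 -> output
  End of input: pop '+' to output
Postfix result: 15 7 * 19 +

15 7 * 19 +


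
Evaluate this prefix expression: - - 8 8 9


Parsing prefix expression: - - 8 8 9
Step 1: Innermost operation '- 8 8'
  8 - 8 = 0
Step 2: Outer operation '- [0] 9'
  0 - 9 = -9

-9


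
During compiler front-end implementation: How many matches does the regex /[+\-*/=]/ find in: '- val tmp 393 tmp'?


Pattern: /[+\-*/=]/ (operators)
Input: '- val tmp 393 tmp'
Scanning for matches:
  Match 1: '-'
Total matches: 1

1


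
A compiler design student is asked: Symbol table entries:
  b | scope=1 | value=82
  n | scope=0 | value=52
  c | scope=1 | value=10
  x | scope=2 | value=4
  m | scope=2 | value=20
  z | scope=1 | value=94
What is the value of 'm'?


Searching symbol table for 'm':
  b | scope=1 | value=82
  n | scope=0 | value=52
  c | scope=1 | value=10
  x | scope=2 | value=4
  m | scope=2 | value=20 <- MATCH
  z | scope=1 | value=94
Found 'm' at scope 2 with value 20

20


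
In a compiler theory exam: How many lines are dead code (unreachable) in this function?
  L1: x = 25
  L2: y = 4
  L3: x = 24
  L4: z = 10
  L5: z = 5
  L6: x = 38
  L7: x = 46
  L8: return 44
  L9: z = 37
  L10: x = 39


Analyzing control flow:
  L1: reachable (before return)
  L2: reachable (before return)
  L3: reachable (before return)
  L4: reachable (before return)
  L5: reachable (before return)
  L6: reachable (before return)
  L7: reachable (before return)
  L8: reachable (return statement)
  L9: DEAD (after return at L8)
  L10: DEAD (after return at L8)
Return at L8, total lines = 10
Dead lines: L9 through L10
Count: 2

2


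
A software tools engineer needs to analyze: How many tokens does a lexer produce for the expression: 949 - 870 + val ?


Scanning '949 - 870 + val'
Token 1: '949' -> integer_literal
Token 2: '-' -> operator
Token 3: '870' -> integer_literal
Token 4: '+' -> operator
Token 5: 'val' -> identifier
Total tokens: 5

5


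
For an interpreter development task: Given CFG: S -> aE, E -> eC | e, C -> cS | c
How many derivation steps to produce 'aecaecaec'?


Grammar: S -> aE, E -> eC | e, C -> cS | c
Deriving 'aecaecaec':
Step 1: S -> aE => aE
Step 2: E -> eC => aeC
Step 3: C -> cS => aecS
Step 4: S -> aE => aecaE
Step 5: E -> eC => aecaeC
Step 6: C -> cS => aecaecS
Step 7: S -> aE => aecaecaE
Step 8: E -> eC => aecaecaeC
Step 9: C -> c => aecaecaec
Total derivation steps: 9

9


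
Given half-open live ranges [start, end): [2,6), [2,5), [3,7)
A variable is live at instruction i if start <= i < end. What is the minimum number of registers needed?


Live ranges:
  Var0: [2, 6)
  Var1: [2, 5)
  Var2: [3, 7)
Sweep-line events (position, delta, active):
  pos=2 start -> active=1
  pos=2 start -> active=2
  pos=3 start -> active=3
  pos=5 end -> active=2
  pos=6 end -> active=1
  pos=7 end -> active=0
Maximum simultaneous active: 3
Minimum registers needed: 3

3


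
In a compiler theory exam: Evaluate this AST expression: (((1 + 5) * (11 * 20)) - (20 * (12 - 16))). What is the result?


Expression: (((1 + 5) * (11 * 20)) - (20 * (12 - 16)))
Evaluating step by step:
  1 + 5 = 6
  11 * 20 = 220
  6 * 220 = 1320
  12 - 16 = -4
  20 * -4 = -80
  1320 - -80 = 1400
Result: 1400

1400
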